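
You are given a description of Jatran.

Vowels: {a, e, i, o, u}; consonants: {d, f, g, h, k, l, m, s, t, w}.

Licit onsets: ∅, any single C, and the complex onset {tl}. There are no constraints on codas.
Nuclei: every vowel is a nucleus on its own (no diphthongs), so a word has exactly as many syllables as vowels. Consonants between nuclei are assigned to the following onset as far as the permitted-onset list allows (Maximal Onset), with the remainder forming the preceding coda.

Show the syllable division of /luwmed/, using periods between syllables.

The vowels are u, e — 2 nuclei, so 2 syllables.
/u…e/ gap (V1→V2): /wm/; trying suffixes from longest down, /m/ is the first permitted one, so coda /w/ | onset /m/.

luw.med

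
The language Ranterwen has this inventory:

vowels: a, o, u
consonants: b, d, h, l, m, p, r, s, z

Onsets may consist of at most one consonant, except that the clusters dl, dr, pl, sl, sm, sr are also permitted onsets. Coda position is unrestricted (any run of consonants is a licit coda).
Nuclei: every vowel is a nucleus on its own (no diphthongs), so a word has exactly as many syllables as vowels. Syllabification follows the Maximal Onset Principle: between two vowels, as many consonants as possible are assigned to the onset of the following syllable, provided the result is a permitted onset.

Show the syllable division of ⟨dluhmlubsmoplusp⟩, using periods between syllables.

Nuclei (vowels): u, u, o, u → 4 syllables.
σ1/σ2 boundary: /hml/; trying suffixes from longest down, /l/ is the first permitted one, so coda /hm/ | onset /l/.
σ2/σ3 boundary: /bsm/ — longest licit onset from the right is /sm/, leaving /b/ as coda.
σ3/σ4 boundary: cluster /pl/ — /pl/ is itself a permitted onset, so the whole cluster goes right; preceding coda = ∅.

dluhm.lub.smo.plusp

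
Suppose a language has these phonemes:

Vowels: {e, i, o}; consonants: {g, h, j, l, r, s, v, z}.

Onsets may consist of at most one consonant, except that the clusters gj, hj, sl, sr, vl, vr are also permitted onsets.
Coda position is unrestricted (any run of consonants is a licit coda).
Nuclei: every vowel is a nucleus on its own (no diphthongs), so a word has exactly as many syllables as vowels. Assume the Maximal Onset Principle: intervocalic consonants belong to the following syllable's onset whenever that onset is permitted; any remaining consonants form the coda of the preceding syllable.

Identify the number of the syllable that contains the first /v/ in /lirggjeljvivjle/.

3

Vowels present: i, e, i, e; each is a nucleus, giving 4 syllables.
V1 /i/ – V2 /e/: /rggj/ splits as /rg/ + /gj/ (/gj/ is the longest suffix that is a licit onset).
V2 /e/ – V3 /i/: /ljv/ — longest licit onset from the right is /v/, leaving /lj/ as coda.
V3 /i/ – V4 /e/: cluster /vjl/ — the longest permitted-onset suffix is /l/; onset = /l/, preceding coda = /vj/.
So the parse is lirg.gjelj.vivj.le.
The first /v/ is in the onset of syllable 3 (/vivj/).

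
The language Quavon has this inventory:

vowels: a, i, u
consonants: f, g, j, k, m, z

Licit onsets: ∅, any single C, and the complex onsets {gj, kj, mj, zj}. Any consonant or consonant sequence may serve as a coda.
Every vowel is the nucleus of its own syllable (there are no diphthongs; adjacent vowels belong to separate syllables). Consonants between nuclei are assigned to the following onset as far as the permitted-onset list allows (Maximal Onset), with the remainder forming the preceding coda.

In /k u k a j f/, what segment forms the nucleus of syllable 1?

u

The vowels are u, a — 2 nuclei, so 2 syllables.
The first nucleus (vowel 1 from the left) is /u/.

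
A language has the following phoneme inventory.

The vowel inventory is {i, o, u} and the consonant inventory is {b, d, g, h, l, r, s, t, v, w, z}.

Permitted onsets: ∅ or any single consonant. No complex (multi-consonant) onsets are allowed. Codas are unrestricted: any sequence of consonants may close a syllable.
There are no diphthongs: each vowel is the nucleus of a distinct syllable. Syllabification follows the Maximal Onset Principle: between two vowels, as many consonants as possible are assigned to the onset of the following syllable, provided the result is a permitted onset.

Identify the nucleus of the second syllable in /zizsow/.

o

Nuclei (vowels): i, o → 2 syllables.
The second nucleus (vowel 2 from the left) is /o/.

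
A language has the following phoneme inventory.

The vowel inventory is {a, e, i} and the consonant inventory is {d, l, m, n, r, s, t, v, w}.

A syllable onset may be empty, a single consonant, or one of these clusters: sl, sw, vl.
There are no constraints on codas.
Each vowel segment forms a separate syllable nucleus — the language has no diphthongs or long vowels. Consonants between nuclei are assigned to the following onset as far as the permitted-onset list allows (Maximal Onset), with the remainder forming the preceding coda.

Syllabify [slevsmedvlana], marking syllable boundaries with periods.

Vowels present: e, e, a, a; each is a nucleus, giving 4 syllables.
/e…e/ gap (V1→V2): /vsm/ splits as /vs/ + /m/ (/m/ is the longest suffix that is a licit onset).
/e…a/ gap (V2→V3): /dvl/ — longest licit onset from the right is /vl/, leaving /d/ as coda.
/a…a/ gap (V3→V4): /n/ → onset of the next syllable (single consonants are always licit onsets).

slevs.med.vla.na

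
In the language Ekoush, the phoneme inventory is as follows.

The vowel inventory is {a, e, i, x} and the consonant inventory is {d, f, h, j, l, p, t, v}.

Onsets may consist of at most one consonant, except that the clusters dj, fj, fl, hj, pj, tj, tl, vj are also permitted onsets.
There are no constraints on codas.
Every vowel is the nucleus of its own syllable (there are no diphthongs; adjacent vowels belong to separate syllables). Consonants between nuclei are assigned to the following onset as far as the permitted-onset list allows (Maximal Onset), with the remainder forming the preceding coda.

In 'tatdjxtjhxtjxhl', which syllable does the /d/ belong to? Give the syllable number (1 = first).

Nuclei (vowels): a, x, x, x → 4 syllables.
Between /a/ (V1) and /x/ (V2): cluster /tdj/ — the longest permitted-onset suffix is /dj/; onset = /dj/, preceding coda = /t/.
Between /x/ (V2) and /x/ (V3): /tjh/ — longest licit onset from the right is /h/, leaving /tj/ as coda.
Between /x/ (V3) and /x/ (V4): /tj/ — entire cluster is a permitted onset → onset /tj/, coda ∅.
So the parse is tat.djxtj.hx.tjxhl.
The /d/ is in the onset of syllable 2 (/djxtj/).

2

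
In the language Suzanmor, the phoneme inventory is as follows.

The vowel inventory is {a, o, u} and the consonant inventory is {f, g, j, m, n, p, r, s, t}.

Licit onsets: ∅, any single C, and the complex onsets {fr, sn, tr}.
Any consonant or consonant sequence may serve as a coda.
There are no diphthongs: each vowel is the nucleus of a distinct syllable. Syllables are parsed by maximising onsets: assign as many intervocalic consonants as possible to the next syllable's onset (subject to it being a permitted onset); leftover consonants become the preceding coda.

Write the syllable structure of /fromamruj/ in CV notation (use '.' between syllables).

CCV.CVC.CVC

Nuclei (vowels): o, a, u → 3 syllables.
Between /o/ (V1) and /a/ (V2): /m/ is a single consonant, so it becomes the next onset.
Between /a/ (V2) and /u/ (V3): /mr/; trying suffixes from longest down, /r/ is the first permitted one, so coda /m/ | onset /r/.
Result: fro.mam.ruj.
Mapping each syllable to C/V: /fro/ → CCV, /mam/ → CVC, /ruj/ → CVC.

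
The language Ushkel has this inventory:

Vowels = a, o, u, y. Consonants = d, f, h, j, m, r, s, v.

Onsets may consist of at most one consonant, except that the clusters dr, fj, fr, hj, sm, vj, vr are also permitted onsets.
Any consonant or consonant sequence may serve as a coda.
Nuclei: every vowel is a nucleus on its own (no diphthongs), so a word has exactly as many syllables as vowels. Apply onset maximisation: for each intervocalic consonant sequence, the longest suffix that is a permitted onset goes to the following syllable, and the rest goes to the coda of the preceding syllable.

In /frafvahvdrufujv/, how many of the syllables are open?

1

Nuclei (vowels): a, a, u, u → 4 syllables.
σ1/σ2 boundary: cluster /fv/ — the longest permitted-onset suffix is /v/; onset = /v/, preceding coda = /f/.
σ2/σ3 boundary: /hvdr/ — longest licit onset from the right is /dr/, leaving /hv/ as coda.
σ3/σ4 boundary: /f/ → onset of the next syllable (single consonants are always licit onsets).
Putting it together: fraf.vahv.dru.fujv.
Classifying each syllable: /fraf/ (closed), /vahv/ (closed), /dru/ (open), /fujv/ (closed).
Open syllables: 1.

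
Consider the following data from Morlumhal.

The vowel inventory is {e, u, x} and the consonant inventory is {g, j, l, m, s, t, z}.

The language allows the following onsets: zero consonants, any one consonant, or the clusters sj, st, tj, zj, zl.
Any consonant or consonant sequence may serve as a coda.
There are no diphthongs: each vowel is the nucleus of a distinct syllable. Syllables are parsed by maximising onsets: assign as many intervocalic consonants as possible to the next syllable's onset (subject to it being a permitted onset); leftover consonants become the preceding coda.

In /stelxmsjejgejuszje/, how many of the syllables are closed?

Vowels present: e, x, e, e, u, e; each is a nucleus, giving 6 syllables.
/e…x/ gap (V1→V2): /l/ → onset of the next syllable (single consonants are always licit onsets).
/x…e/ gap (V2→V3): /msj/ splits as /m/ + /sj/ (/sj/ is the longest suffix that is a licit onset).
/e…e/ gap (V3→V4): cluster /jg/ — the longest permitted-onset suffix is /g/; onset = /g/, preceding coda = /j/.
/e…u/ gap (V4→V5): just /j/ — single C goes to the following onset.
/u…e/ gap (V5→V6): /szj/ splits as /s/ + /zj/ (/zj/ is the longest suffix that is a licit onset).
Putting it together: ste.lxm.sjej.ge.jus.zje.
Classifying each syllable: /ste/ (open), /lxm/ (closed), /sjej/ (closed), /ge/ (open), /jus/ (closed), /zje/ (open).
Closed syllables: 3.

3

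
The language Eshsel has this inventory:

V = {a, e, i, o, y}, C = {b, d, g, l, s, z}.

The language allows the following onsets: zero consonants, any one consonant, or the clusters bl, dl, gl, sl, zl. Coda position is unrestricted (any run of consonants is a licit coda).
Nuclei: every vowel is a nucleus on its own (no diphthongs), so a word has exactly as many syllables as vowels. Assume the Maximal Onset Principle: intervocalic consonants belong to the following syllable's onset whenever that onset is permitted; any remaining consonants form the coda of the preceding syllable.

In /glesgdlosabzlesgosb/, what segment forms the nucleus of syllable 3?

Vowels present: e, o, a, e, o; each is a nucleus, giving 5 syllables.
The third nucleus (vowel 3 from the left) is /a/.

a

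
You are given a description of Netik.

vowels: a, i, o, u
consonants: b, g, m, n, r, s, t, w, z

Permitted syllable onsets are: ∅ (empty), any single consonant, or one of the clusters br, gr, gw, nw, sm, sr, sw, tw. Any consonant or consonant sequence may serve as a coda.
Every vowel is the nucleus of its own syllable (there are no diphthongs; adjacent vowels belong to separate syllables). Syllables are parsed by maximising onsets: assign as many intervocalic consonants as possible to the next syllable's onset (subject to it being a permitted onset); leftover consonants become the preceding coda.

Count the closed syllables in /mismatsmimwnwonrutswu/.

4

The vowels are i, a, i, o, u, u — 6 nuclei, so 6 syllables.
/i…a/ gap (V1→V2): /sm/ is a licit onset in full, so it all attaches to the next syllable.
/a…i/ gap (V2→V3): /tsm/ — longest licit onset from the right is /sm/, leaving /t/ as coda.
/i…o/ gap (V3→V4): cluster /mwnw/ — the longest permitted-onset suffix is /nw/; onset = /nw/, preceding coda = /mw/.
/o…u/ gap (V4→V5): /nr/ — longest licit onset from the right is /r/, leaving /n/ as coda.
/u…u/ gap (V5→V6): cluster /tsw/ — the longest permitted-onset suffix is /sw/; onset = /sw/, preceding coda = /t/.
Putting it together: mi.smat.smimw.nwon.rut.swu.
Classifying each syllable: /mi/ (open), /smat/ (closed), /smimw/ (closed), /nwon/ (closed), /rut/ (closed), /swu/ (open).
Closed syllables: 4.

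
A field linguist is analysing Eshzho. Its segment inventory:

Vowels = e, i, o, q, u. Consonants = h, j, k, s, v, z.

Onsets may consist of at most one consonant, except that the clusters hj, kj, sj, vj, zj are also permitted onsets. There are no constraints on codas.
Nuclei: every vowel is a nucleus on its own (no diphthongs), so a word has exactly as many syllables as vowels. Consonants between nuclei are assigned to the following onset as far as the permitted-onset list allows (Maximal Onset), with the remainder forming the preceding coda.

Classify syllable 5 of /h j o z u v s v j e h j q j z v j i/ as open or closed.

open

Nuclei (vowels): o, u, e, q, i → 5 syllables.
/o…u/ gap (V1→V2): /z/ → onset of the next syllable (single consonants are always licit onsets).
/u…e/ gap (V2→V3): /vsvj/ splits as /vs/ + /vj/ (/vj/ is the longest suffix that is a licit onset).
/e…q/ gap (V3→V4): /hj/ — entire cluster is a permitted onset → onset /hj/, coda ∅.
/q…i/ gap (V4→V5): /jzvj/; trying suffixes from longest down, /vj/ is the first permitted one, so coda /jz/ | onset /vj/.
Result: hjo.zuvs.vje.hjqjz.vji.
Syllable 5 is /vji/; it ends in its nucleus with no coda, so it is open.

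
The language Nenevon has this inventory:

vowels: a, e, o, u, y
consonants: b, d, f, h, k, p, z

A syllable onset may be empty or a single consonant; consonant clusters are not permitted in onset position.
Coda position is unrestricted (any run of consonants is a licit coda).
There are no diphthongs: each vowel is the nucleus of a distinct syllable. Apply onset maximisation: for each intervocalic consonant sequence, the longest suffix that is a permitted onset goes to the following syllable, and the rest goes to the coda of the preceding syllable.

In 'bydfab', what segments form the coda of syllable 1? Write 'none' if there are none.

Nuclei (vowels): y, a → 2 syllables.
Between /y/ (V1) and /a/ (V2): /df/; trying suffixes from longest down, /f/ is the first permitted one, so coda /d/ | onset /f/.
Putting it together: byd.fab.
Syllable 1 is /byd/: onset /b/, nucleus /y/, coda /d/.

d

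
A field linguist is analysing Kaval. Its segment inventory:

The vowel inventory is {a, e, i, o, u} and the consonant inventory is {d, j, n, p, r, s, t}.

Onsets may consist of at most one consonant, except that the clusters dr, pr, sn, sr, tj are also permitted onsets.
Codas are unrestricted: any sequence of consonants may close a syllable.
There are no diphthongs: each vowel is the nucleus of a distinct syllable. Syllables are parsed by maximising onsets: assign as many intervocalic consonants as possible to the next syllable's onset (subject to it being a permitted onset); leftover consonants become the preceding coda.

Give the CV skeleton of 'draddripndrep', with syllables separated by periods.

Nuclei (vowels): a, i, e → 3 syllables.
Between /a/ (V1) and /i/ (V2): cluster /ddr/ — the longest permitted-onset suffix is /dr/; onset = /dr/, preceding coda = /d/.
Between /i/ (V2) and /e/ (V3): cluster /pndr/ — the longest permitted-onset suffix is /dr/; onset = /dr/, preceding coda = /pn/.
Result: drad.dripn.drep.
Mapping each syllable to C/V: /drad/ → CCVC, /dripn/ → CCVCC, /drep/ → CCVC.

CCVC.CCVCC.CCVC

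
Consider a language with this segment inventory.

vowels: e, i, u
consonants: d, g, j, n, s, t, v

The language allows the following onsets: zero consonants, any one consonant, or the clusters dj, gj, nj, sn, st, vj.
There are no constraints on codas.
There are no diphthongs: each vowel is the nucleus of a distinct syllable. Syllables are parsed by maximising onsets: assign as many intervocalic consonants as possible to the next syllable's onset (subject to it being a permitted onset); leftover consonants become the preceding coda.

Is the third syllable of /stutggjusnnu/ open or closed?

The vowels are u, u, u — 3 nuclei, so 3 syllables.
/u…u/ gap (V1→V2): /tggj/ splits as /tg/ + /gj/ (/gj/ is the longest suffix that is a licit onset).
/u…u/ gap (V2→V3): cluster /snn/ — the longest permitted-onset suffix is /n/; onset = /n/, preceding coda = /sn/.
So the parse is stutg.gjusn.nu.
Syllable 3 is /nu/; it ends in its nucleus with no coda, so it is open.

open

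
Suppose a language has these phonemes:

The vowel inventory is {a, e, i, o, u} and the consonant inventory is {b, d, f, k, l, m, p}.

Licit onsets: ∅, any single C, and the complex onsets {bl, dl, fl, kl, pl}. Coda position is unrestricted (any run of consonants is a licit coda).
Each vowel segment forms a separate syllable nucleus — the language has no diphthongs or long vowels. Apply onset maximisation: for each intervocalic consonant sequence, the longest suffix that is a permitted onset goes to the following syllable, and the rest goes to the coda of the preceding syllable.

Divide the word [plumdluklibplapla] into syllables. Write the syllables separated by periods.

Nuclei (vowels): u, u, i, a, a → 5 syllables.
/u…u/ gap (V1→V2): cluster /mdl/ — the longest permitted-onset suffix is /dl/; onset = /dl/, preceding coda = /m/.
/u…i/ gap (V2→V3): cluster /kl/ — /kl/ is itself a permitted onset, so the whole cluster goes right; preceding coda = ∅.
/i…a/ gap (V3→V4): /bpl/ splits as /b/ + /pl/ (/pl/ is the longest suffix that is a licit onset).
/a…a/ gap (V4→V5): /pl/ is a licit onset in full, so it all attaches to the next syllable.

plum.dlu.klib.pla.pla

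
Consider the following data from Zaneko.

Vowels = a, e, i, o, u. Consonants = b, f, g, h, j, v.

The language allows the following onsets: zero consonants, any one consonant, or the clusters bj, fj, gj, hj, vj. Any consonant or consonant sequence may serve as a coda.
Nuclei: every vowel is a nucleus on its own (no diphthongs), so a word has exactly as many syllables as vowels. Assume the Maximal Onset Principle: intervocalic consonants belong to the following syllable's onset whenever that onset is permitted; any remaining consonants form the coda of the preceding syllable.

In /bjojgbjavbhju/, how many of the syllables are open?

1

Vowels present: o, a, u; each is a nucleus, giving 3 syllables.
σ1/σ2 boundary: /jgbj/; trying suffixes from longest down, /bj/ is the first permitted one, so coda /jg/ | onset /bj/.
σ2/σ3 boundary: /vbhj/; trying suffixes from longest down, /hj/ is the first permitted one, so coda /vb/ | onset /hj/.
Putting it together: bjojg.bjavb.hju.
Classifying each syllable: /bjojg/ (closed), /bjavb/ (closed), /hju/ (open).
Open syllables: 1.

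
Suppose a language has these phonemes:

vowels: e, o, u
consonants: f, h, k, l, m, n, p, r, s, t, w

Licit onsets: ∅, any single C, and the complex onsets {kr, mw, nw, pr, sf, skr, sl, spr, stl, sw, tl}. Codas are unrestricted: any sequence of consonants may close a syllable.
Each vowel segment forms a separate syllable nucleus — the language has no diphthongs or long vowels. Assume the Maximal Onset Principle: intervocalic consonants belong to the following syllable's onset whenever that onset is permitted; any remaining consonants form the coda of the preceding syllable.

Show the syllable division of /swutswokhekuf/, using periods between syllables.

Nuclei (vowels): u, o, e, u → 4 syllables.
Between /u/ (V1) and /o/ (V2): /tsw/ — longest licit onset from the right is /sw/, leaving /t/ as coda.
Between /o/ (V2) and /e/ (V3): /kh/ splits as /k/ + /h/ (/h/ is the longest suffix that is a licit onset).
Between /e/ (V3) and /u/ (V4): just /k/ — single C goes to the following onset.

swut.swok.he.kuf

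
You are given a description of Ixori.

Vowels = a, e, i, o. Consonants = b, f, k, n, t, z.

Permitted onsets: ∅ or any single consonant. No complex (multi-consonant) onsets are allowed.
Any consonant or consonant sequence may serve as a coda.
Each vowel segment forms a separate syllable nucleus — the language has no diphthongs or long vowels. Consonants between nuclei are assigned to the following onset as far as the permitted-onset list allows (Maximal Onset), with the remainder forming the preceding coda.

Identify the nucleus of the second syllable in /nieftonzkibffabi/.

Vowels present: i, e, o, i, a, i; each is a nucleus, giving 6 syllables.
The second nucleus (vowel 2 from the left) is /e/.

e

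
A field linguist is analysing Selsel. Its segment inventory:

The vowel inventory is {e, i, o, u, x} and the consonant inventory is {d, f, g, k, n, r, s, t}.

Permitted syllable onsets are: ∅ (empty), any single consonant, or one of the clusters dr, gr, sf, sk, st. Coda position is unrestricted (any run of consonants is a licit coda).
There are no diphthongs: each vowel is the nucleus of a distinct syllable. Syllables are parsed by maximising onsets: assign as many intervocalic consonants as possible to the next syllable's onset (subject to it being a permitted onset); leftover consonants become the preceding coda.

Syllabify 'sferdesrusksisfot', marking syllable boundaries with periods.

sfer.des.rusk.si.sfot

The vowels are e, e, u, i, o — 5 nuclei, so 5 syllables.
Between /e/ (V1) and /e/ (V2): cluster /rd/ — the longest permitted-onset suffix is /d/; onset = /d/, preceding coda = /r/.
Between /e/ (V2) and /u/ (V3): /sr/ — longest licit onset from the right is /r/, leaving /s/ as coda.
Between /u/ (V3) and /i/ (V4): /sks/ splits as /sk/ + /s/ (/s/ is the longest suffix that is a licit onset).
Between /i/ (V4) and /o/ (V5): cluster /sf/ — /sf/ is itself a permitted onset, so the whole cluster goes right; preceding coda = ∅.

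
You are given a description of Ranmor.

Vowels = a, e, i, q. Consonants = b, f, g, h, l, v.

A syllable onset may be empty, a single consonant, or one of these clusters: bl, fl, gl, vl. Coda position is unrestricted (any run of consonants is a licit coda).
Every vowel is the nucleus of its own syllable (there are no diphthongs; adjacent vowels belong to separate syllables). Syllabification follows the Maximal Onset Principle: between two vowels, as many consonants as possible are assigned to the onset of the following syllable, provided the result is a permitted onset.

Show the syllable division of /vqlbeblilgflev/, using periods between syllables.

Vowels present: q, e, i, e; each is a nucleus, giving 4 syllables.
Between /q/ (V1) and /e/ (V2): /lb/ splits as /l/ + /b/ (/b/ is the longest suffix that is a licit onset).
Between /e/ (V2) and /i/ (V3): cluster /bl/ — /bl/ is itself a permitted onset, so the whole cluster goes right; preceding coda = ∅.
Between /i/ (V3) and /e/ (V4): /lgfl/ — longest licit onset from the right is /fl/, leaving /lg/ as coda.

vql.be.blilg.flev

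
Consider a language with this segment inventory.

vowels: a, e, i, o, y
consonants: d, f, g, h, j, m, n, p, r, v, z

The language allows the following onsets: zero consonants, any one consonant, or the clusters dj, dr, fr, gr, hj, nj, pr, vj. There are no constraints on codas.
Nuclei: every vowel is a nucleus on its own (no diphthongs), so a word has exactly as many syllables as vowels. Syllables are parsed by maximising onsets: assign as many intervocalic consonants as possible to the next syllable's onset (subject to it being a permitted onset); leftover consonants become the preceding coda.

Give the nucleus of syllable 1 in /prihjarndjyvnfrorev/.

Nuclei (vowels): i, a, y, o, e → 5 syllables.
The first nucleus (vowel 1 from the left) is /i/.

i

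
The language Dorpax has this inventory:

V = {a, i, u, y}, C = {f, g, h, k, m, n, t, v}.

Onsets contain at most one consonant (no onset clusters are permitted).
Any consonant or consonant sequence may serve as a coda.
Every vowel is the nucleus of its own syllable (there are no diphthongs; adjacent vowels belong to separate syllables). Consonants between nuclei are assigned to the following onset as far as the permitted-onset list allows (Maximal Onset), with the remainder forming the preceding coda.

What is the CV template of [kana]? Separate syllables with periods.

CV.CV

Vowels present: a, a; each is a nucleus, giving 2 syllables.
/a…a/ gap (V1→V2): just /n/ — single C goes to the following onset.
Result: ka.na.
Mapping each syllable to C/V: /ka/ → CV, /na/ → CV.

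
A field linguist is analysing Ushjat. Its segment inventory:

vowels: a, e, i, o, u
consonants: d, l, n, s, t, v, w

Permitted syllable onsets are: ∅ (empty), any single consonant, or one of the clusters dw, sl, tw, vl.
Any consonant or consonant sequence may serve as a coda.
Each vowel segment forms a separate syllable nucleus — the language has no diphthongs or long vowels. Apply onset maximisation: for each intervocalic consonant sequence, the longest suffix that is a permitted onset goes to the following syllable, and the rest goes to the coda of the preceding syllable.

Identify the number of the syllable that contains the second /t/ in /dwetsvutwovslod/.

The vowels are e, u, o, o — 4 nuclei, so 4 syllables.
/e…u/ gap (V1→V2): /tsv/ — longest licit onset from the right is /v/, leaving /ts/ as coda.
/u…o/ gap (V2→V3): /tw/ — entire cluster is a permitted onset → onset /tw/, coda ∅.
/o…o/ gap (V3→V4): /vsl/; trying suffixes from longest down, /sl/ is the first permitted one, so coda /v/ | onset /sl/.
Putting it together: dwets.vu.twov.slod.
The second /t/ is in the onset of syllable 3 (/twov/).

3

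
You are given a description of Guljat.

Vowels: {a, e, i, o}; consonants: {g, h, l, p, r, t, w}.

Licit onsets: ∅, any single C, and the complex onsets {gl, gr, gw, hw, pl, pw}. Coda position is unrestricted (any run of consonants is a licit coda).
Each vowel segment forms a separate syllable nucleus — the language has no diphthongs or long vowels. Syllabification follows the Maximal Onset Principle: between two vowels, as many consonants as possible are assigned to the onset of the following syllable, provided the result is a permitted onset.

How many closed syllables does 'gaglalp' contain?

Nuclei (vowels): a, a → 2 syllables.
Between /a/ (V1) and /a/ (V2): cluster /gl/ — /gl/ is itself a permitted onset, so the whole cluster goes right; preceding coda = ∅.
So the parse is ga.glalp.
Classifying each syllable: /ga/ (open), /glalp/ (closed).
Closed syllables: 1.

1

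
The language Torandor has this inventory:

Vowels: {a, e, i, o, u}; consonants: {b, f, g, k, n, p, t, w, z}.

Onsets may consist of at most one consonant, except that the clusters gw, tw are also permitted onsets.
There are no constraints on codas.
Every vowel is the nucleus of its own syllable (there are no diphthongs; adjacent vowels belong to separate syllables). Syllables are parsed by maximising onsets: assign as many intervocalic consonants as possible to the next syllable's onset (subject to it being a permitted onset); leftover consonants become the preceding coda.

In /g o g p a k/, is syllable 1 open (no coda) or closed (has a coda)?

closed

The vowels are o, a — 2 nuclei, so 2 syllables.
Between /o/ (V1) and /a/ (V2): cluster /gp/ — the longest permitted-onset suffix is /p/; onset = /p/, preceding coda = /g/.
Result: gog.pak.
Syllable 1 is /gog/ with coda /g/, so it is closed.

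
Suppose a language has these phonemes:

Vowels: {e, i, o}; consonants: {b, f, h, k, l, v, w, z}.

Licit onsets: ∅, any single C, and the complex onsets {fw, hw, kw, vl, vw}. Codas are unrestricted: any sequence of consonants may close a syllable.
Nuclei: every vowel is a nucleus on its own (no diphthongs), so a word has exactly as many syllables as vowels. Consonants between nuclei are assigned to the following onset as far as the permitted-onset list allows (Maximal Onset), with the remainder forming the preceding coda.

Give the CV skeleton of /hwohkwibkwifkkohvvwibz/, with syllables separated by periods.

CCVC.CCVC.CCVCC.CVCC.CCVCC

Vowels present: o, i, i, o, i; each is a nucleus, giving 5 syllables.
V1 /o/ – V2 /i/: cluster /hkw/ — the longest permitted-onset suffix is /kw/; onset = /kw/, preceding coda = /h/.
V2 /i/ – V3 /i/: /bkw/ splits as /b/ + /kw/ (/kw/ is the longest suffix that is a licit onset).
V3 /i/ – V4 /o/: cluster /fkk/ — the longest permitted-onset suffix is /k/; onset = /k/, preceding coda = /fk/.
V4 /o/ – V5 /i/: cluster /hvvw/ — the longest permitted-onset suffix is /vw/; onset = /vw/, preceding coda = /hv/.
So the parse is hwoh.kwib.kwifk.kohv.vwibz.
Mapping each syllable to C/V: /hwoh/ → CCVC, /kwib/ → CCVC, /kwifk/ → CCVCC, /kohv/ → CVCC, /vwibz/ → CCVCC.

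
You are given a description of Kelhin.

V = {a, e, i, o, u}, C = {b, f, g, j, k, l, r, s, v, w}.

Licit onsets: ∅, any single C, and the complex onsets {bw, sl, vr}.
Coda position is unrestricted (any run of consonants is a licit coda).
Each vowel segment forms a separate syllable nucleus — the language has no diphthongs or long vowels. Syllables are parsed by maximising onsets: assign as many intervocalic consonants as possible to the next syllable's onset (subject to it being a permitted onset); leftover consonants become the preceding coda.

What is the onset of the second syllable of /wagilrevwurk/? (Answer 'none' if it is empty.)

g

The vowels are a, i, e, u — 4 nuclei, so 4 syllables.
Between /a/ (V1) and /i/ (V2): just /g/ — single C goes to the following onset.
Between /i/ (V2) and /e/ (V3): cluster /lr/ — the longest permitted-onset suffix is /r/; onset = /r/, preceding coda = /l/.
Between /e/ (V3) and /u/ (V4): /vw/ — longest licit onset from the right is /w/, leaving /v/ as coda.
Syllabification: wa.gil.rev.wurk.
Syllable 2 is /gil/: onset /g/, nucleus /i/, coda /l/.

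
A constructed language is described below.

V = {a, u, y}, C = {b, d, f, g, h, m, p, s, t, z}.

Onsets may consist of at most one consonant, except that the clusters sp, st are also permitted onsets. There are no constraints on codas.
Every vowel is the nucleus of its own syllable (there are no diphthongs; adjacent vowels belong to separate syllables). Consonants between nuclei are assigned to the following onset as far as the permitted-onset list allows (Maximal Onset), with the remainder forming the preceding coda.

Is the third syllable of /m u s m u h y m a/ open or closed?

open

The vowels are u, u, y, a — 4 nuclei, so 4 syllables.
V1 /u/ – V2 /u/: /sm/; trying suffixes from longest down, /m/ is the first permitted one, so coda /s/ | onset /m/.
V2 /u/ – V3 /y/: /h/ → onset of the next syllable (single consonants are always licit onsets).
V3 /y/ – V4 /a/: /m/ → onset of the next syllable (single consonants are always licit onsets).
Result: mus.mu.hy.ma.
Syllable 3 is /hy/; it ends in its nucleus with no coda, so it is open.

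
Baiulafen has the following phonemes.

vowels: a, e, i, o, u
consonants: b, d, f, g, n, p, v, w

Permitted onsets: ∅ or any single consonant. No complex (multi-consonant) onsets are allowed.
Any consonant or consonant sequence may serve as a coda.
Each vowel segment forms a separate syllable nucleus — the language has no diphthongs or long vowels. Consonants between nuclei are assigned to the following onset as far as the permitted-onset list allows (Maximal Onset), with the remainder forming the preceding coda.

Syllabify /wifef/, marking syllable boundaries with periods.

wi.fef

Vowels present: i, e; each is a nucleus, giving 2 syllables.
V1 /i/ – V2 /e/: just /f/ — single C goes to the following onset.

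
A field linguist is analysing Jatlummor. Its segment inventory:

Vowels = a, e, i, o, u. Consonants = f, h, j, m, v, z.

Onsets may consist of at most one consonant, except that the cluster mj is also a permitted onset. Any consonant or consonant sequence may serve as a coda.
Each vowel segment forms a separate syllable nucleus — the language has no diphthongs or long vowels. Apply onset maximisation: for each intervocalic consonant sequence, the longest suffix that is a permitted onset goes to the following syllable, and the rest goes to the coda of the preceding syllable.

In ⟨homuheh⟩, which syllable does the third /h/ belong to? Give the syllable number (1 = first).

3

Vowels present: o, u, e; each is a nucleus, giving 3 syllables.
Between /o/ (V1) and /u/ (V2): /m/ → onset of the next syllable (single consonants are always licit onsets).
Between /u/ (V2) and /e/ (V3): /h/ is a single consonant, so it becomes the next onset.
Putting it together: ho.mu.heh.
The third /h/ is in the coda of syllable 3 (/heh/).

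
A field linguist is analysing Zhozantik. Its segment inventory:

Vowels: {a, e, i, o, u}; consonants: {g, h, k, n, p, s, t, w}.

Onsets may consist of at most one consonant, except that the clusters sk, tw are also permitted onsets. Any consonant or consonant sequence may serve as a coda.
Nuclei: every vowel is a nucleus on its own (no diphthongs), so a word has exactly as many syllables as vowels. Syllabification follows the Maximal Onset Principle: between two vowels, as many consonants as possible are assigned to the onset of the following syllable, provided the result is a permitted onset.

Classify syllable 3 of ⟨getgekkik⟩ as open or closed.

closed

The vowels are e, e, i — 3 nuclei, so 3 syllables.
σ1/σ2 boundary: cluster /tg/ — the longest permitted-onset suffix is /g/; onset = /g/, preceding coda = /t/.
σ2/σ3 boundary: /kk/; trying suffixes from longest down, /k/ is the first permitted one, so coda /k/ | onset /k/.
Syllabification: get.gek.kik.
Syllable 3 is /kik/ with coda /k/, so it is closed.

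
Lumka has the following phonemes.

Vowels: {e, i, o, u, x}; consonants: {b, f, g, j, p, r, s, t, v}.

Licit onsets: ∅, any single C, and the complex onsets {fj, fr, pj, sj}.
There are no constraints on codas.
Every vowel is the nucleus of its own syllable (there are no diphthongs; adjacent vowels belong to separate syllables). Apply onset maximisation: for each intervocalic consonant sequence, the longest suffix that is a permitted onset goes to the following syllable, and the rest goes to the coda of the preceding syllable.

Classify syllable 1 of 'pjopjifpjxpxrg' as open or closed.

open

The vowels are o, i, x, x — 4 nuclei, so 4 syllables.
Between /o/ (V1) and /i/ (V2): cluster /pj/ — /pj/ is itself a permitted onset, so the whole cluster goes right; preceding coda = ∅.
Between /i/ (V2) and /x/ (V3): /fpj/ — longest licit onset from the right is /pj/, leaving /f/ as coda.
Between /x/ (V3) and /x/ (V4): just /p/ — single C goes to the following onset.
Result: pjo.pjif.pjx.pxrg.
Syllable 1 is /pjo/; it ends in its nucleus with no coda, so it is open.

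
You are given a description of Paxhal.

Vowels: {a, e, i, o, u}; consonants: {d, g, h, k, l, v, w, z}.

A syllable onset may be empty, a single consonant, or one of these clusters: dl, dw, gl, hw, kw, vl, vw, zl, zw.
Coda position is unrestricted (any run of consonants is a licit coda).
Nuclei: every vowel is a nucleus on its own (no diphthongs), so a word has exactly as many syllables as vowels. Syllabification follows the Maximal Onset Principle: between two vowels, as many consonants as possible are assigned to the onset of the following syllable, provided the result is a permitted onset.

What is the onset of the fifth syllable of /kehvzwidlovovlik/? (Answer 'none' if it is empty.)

The vowels are e, i, o, o, i — 5 nuclei, so 5 syllables.
σ1/σ2 boundary: /hvzw/ splits as /hv/ + /zw/ (/zw/ is the longest suffix that is a licit onset).
σ2/σ3 boundary: /dl/ — entire cluster is a permitted onset → onset /dl/, coda ∅.
σ3/σ4 boundary: /v/ → onset of the next syllable (single consonants are always licit onsets).
σ4/σ5 boundary: cluster /vl/ — /vl/ is itself a permitted onset, so the whole cluster goes right; preceding coda = ∅.
So the parse is kehv.zwi.dlo.vo.vlik.
Syllable 5 is /vlik/: onset /vl/, nucleus /i/, coda /k/.

vl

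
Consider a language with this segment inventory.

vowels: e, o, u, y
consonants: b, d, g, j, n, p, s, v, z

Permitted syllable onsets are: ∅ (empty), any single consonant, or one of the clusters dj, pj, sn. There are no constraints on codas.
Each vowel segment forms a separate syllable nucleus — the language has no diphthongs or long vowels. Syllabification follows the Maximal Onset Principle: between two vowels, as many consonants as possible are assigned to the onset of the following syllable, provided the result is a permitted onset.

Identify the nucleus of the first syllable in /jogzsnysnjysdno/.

o

Nuclei (vowels): o, y, y, o → 4 syllables.
The first nucleus (vowel 1 from the left) is /o/.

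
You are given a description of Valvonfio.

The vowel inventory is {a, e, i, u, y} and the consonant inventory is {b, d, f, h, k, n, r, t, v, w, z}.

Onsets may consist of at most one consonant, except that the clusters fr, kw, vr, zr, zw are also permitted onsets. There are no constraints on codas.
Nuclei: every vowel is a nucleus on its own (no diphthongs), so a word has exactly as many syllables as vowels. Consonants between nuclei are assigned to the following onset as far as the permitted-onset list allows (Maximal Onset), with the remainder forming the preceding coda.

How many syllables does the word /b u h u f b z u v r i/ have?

4

Vowels present: u, u, u, i; each is a nucleus, giving 4 syllables.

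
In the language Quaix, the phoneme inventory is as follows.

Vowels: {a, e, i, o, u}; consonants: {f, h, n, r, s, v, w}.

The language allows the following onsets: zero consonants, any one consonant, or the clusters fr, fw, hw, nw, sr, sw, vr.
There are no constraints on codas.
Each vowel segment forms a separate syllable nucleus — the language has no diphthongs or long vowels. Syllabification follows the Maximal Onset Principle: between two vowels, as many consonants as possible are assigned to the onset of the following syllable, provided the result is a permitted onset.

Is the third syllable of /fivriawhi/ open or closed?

closed

The vowels are i, i, a, i — 4 nuclei, so 4 syllables.
Between /i/ (V1) and /i/ (V2): cluster /vr/ — /vr/ is itself a permitted onset, so the whole cluster goes right; preceding coda = ∅.
Between /i/ (V2) and /a/ (V3): hiatus — the boundary sits between the two vowels.
Between /a/ (V3) and /i/ (V4): /wh/ — longest licit onset from the right is /h/, leaving /w/ as coda.
So the parse is fi.vri.aw.hi.
Syllable 3 is /aw/ with coda /w/, so it is closed.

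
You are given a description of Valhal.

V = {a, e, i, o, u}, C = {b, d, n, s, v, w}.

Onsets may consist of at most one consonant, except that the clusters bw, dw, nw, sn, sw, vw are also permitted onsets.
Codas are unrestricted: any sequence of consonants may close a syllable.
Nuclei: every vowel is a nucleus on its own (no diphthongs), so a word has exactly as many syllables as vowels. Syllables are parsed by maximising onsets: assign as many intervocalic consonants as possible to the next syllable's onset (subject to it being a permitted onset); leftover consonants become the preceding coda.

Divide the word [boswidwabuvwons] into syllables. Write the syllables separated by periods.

Nuclei (vowels): o, i, a, u, o → 5 syllables.
V1 /o/ – V2 /i/: cluster /sw/ — /sw/ is itself a permitted onset, so the whole cluster goes right; preceding coda = ∅.
V2 /i/ – V3 /a/: /dw/ — entire cluster is a permitted onset → onset /dw/, coda ∅.
V3 /a/ – V4 /u/: /b/ is a single consonant, so it becomes the next onset.
V4 /u/ – V5 /o/: /vw/ — entire cluster is a permitted onset → onset /vw/, coda ∅.

bo.swi.dwa.bu.vwons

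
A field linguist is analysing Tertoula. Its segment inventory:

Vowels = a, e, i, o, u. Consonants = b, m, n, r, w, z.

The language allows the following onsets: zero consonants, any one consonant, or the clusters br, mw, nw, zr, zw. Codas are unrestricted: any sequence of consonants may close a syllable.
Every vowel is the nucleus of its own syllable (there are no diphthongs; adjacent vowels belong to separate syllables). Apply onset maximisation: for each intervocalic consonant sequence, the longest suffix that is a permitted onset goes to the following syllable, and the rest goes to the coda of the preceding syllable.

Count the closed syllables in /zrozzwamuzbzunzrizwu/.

3

The vowels are o, a, u, u, i, u — 6 nuclei, so 6 syllables.
V1 /o/ – V2 /a/: cluster /zzw/ — the longest permitted-onset suffix is /zw/; onset = /zw/, preceding coda = /z/.
V2 /a/ – V3 /u/: just /m/ — single C goes to the following onset.
V3 /u/ – V4 /u/: /zbz/ — longest licit onset from the right is /z/, leaving /zb/ as coda.
V4 /u/ – V5 /i/: /nzr/; trying suffixes from longest down, /zr/ is the first permitted one, so coda /n/ | onset /zr/.
V5 /i/ – V6 /u/: /zw/ — entire cluster is a permitted onset → onset /zw/, coda ∅.
Putting it together: zroz.zwa.muzb.zun.zri.zwu.
Classifying each syllable: /zroz/ (closed), /zwa/ (open), /muzb/ (closed), /zun/ (closed), /zri/ (open), /zwu/ (open).
Closed syllables: 3.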